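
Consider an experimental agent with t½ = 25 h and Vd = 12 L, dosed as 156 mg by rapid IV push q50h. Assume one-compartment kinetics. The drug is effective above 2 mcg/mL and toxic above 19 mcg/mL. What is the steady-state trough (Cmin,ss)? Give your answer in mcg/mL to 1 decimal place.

4.3 mcg/mL

τ = 50 h = 2 half-lives, so f = (1/2)^2 = 0.25.
Accumulation ratio R = 1/(1 − f) = 1/0.75 = 4/3.
Single-dose peak C₀ = D/Vd = 156/12 = 13 mcg/mL.
Steady-state peak Cmax,ss = C₀·R = 13 × 4/3 ≈ 17.333 mcg/mL.
Steady-state trough Cmin,ss = Cmax,ss·f ≈ 17.333 × 0.25 ≈ 4.333 mcg/mL.
Trough 4.3 mcg/mL vs MEC 2 mcg/mL: adequate.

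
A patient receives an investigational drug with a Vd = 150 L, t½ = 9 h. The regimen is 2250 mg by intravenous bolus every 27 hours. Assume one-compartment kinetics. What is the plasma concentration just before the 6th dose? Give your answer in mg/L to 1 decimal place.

2.1 mg/L

f = (1/2)^(τ/t½) = (1/2)^(27/9) ≈ 0.1250.
C₀ = D/Vd = 2250/150 ≈ 15.000 mg/L.
Before the 6th dose, 5 doses have been given. Superposition: Cmin = C₀·(f + f² + … + f^5).
≈ 15.000 × (0.1250 + 0.0156 + 0.0020 + 0.0002 + 0.0000) ≈ 15.000 × 0.1428 ≈ 2.142 mg/L.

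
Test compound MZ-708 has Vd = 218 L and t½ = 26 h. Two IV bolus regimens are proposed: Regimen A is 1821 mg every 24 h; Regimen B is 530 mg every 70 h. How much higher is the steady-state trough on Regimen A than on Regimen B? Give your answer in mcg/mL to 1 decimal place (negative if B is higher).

8.9 mcg/mL

Regimen A: f = (1/2)^(24/26) ≈ 0.5274; Cmin,ss = (1821/218)·f/(1−f) ≈ 9.322 mcg/mL.
Regimen B: f = (1/2)^(70/26) ≈ 0.1547; Cmin,ss = (530/218)·f/(1−f) ≈ 0.445 mcg/mL.
Difference ≈ 9.322 − 0.445 ≈ 8.877 mcg/mL.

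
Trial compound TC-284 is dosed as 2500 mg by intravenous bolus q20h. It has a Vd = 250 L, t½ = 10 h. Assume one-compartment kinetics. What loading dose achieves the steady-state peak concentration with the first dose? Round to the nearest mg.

3333 mg

f = (1/2)^(20/10) ≈ 0.250000; accumulation ratio R = 1/(1−f) ≈ 1.33333.
Loading dose to hit Cmax,ss on first dose: D_load = D_maint·R ≈ 2500 × 1.33333 ≈ 3333.32 mg.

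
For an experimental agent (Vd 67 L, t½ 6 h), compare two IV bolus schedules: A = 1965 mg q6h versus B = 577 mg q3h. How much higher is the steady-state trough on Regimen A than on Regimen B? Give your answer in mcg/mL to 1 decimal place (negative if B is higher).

8.5 mcg/mL

Regimen A: f = (1/2)^(6/6) ≈ 0.5000; Cmin,ss = (1965/67)·f/(1−f) ≈ 29.328 mcg/mL.
Regimen B: f = (1/2)^(3/6) ≈ 0.7071; Cmin,ss = (577/67)·f/(1−f) ≈ 20.790 mcg/mL.
Difference ≈ 29.328 − 20.790 ≈ 8.538 mcg/mL.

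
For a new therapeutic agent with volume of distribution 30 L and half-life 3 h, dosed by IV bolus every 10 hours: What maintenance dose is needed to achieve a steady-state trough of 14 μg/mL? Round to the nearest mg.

τ/t½ = 10/3 ≈ 3.3333, so f = (1/2)^(10/3) ≈ 0.099213.
Cmin,ss = (D/Vd)·f/(1−f), so D = Cmin,ss·Vd·(1−f)/f.
D = 14 × 30 × (1−f)/f ≈ 14 × 30 × 9.07932 ≈ 3813.31 mg.

3813 mg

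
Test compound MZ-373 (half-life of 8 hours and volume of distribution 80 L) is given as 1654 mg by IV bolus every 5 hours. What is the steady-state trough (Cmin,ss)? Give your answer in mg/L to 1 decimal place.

Over one 5-h interval, 5/8 ≈ 0.625 half-lives elapse, leaving f ≈ 0.6484 of each dose.
Single-dose peak C₀ = D/Vd = 1654/80 ≈ 20.675 mg/L.
Steady-state trough Cmin,ss = C₀·f/(1−f) ≈ 20.675 × 0.6484/0.3516 ≈ 38.128 mg/L.

38.1 mg/L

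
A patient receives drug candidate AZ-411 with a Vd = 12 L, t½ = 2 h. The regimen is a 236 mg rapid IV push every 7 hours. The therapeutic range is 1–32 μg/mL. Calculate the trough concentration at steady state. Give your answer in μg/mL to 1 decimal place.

1.9 μg/mL

k = ln2/t½ = ln2/2 ≈ 0.346574 h⁻¹; fraction remaining f = e^(−kτ) = e^(−0.346574×7) ≈ 0.0884.
At steady state, accumulation factor R = 1/(1 − e^(−kτ)) ≈ 1.0970.
Each bolus raises the concentration by D/Vd = 236/12 ≈ 19.667 μg/mL.
Steady-state peak Cmax,ss = C₀·R ≈ 19.667 × 1.0970 ≈ 21.575 μg/mL.
Steady-state trough Cmin,ss = Cmax,ss·f ≈ 21.575 × 0.0884 ≈ 1.907 μg/mL.
Trough 1.9 μg/mL vs MEC 1 μg/mL: adequate.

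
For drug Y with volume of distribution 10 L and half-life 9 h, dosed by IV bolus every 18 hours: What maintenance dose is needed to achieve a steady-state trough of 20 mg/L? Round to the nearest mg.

600 mg

τ/t½ = 18/9 ≈ 2, so f = (1/2)^(18/9) ≈ 0.250000.
Cmin,ss = (D/Vd)·f/(1−f), so D = Cmin,ss·Vd·(1−f)/f.
D = 20 × 10 × (1−f)/f ≈ 20 × 10 × 3.00000 ≈ 600.00 mg.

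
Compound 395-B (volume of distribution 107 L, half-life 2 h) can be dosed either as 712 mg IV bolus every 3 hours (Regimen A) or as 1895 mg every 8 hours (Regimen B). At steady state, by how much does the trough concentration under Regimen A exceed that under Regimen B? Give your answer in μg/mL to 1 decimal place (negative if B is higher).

Regimen A: f = (1/2)^(3/2) ≈ 0.3536; Cmin,ss = (712/107)·f/(1−f) ≈ 3.640 μg/mL.
Regimen B: f = (1/2)^(8/2) ≈ 0.0625; Cmin,ss = (1895/107)·f/(1−f) ≈ 1.181 μg/mL.
Difference ≈ 3.640 − 1.181 ≈ 2.459 μg/mL.

2.5 μg/mL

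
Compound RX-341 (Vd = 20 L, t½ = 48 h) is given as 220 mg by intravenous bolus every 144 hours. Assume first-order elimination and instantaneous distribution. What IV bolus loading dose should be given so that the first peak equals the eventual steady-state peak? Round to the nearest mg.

f = (1/2)^(144/48) ≈ 0.125000; accumulation ratio R = 1/(1−f) ≈ 1.14286.
Loading dose to hit Cmax,ss on first dose: D_load = D_maint·R ≈ 220 × 1.14286 ≈ 251.43 mg.

251 mg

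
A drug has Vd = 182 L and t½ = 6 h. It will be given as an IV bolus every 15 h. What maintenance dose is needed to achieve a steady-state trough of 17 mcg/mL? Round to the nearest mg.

τ/t½ = 15/6 ≈ 2.5, so f = (1/2)^(15/6) ≈ 0.176777.
Cmin,ss = (D/Vd)·f/(1−f), so D = Cmin,ss·Vd·(1−f)/f.
D = 17 × 182 × (1−f)/f ≈ 17 × 182 × 4.65684 ≈ 14408.26 mg.

14408 mg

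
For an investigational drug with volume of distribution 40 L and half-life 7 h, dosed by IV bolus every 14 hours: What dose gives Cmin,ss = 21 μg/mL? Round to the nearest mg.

2520 mg

τ/t½ = 14/7 ≈ 2, so f = (1/2)^(14/7) ≈ 0.250000.
Cmin,ss = (D/Vd)·f/(1−f), so D = Cmin,ss·Vd·(1−f)/f.
D = 21 × 40 × (1−f)/f ≈ 21 × 40 × 3.00000 ≈ 2520.00 mg.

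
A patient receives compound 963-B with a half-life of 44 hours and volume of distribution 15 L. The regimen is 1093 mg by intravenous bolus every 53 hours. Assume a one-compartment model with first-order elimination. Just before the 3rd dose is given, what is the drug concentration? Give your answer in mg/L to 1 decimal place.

45.3 mg/L

f = (1/2)^(τ/t½) = (1/2)^(53/44) ≈ 0.4339.
C₀ = D/Vd = 1093/15 ≈ 72.867 mg/L.
Before the 3rd dose, 2 doses have been given. Superposition: Cmin = C₀·(f + f²).
≈ 72.867 × (0.4339 + 0.1883) ≈ 72.867 × 0.6222 ≈ 45.338 mg/L.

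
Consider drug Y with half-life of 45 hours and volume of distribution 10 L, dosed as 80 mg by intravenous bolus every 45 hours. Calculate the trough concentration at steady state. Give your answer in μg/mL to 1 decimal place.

8.0 μg/mL

τ = 45 h = 1 half-life, so f = (1/2)^1 = 0.5.
Accumulation ratio R = 1/(1 − f) = 1/0.5 = 2/1.
Single-dose peak C₀ = D/Vd = 80/10 = 8 μg/mL.
Steady-state peak Cmax,ss = C₀·R = 8 × 2/1 ≈ 16.000 μg/mL.
Steady-state trough Cmin,ss = Cmax,ss·f ≈ 16.000 × 0.5 ≈ 8.000 μg/mL.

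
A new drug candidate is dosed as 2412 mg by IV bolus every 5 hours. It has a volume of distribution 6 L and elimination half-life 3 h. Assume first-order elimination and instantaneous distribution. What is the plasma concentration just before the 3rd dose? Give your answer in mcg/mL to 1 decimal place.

f = (1/2)^(τ/t½) = (1/2)^(5/3) ≈ 0.3150.
C₀ = D/Vd = 2412/6 ≈ 402.000 mcg/mL.
Before the 3rd dose, 2 doses have been given. Superposition: Cmin = C₀·(f + f²).
≈ 402.000 × (0.3150 + 0.0992) ≈ 402.000 × 0.4142 ≈ 166.508 mcg/mL.

166.5 mcg/mL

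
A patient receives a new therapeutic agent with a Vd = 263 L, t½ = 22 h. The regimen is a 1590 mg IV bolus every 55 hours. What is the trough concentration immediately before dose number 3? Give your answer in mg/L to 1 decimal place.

f = (1/2)^(τ/t½) = (1/2)^(55/22) ≈ 0.1768.
C₀ = D/Vd = 1590/263 ≈ 6.046 mg/L.
Before the 3rd dose, 2 doses have been given. Superposition: Cmin = C₀·(f + f²).
≈ 6.046 × (0.1768 + 0.0313) ≈ 6.046 × 0.2081 ≈ 1.258 mg/L.

1.3 mg/L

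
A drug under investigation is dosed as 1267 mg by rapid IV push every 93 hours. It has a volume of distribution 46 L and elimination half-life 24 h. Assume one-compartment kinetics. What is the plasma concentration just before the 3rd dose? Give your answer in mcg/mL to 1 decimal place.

2.0 mcg/mL

f = (1/2)^(τ/t½) = (1/2)^(93/24) ≈ 0.0682.
C₀ = D/Vd = 1267/46 ≈ 27.543 mcg/mL.
Before the 3rd dose, 2 doses have been given. Superposition: Cmin = C₀·(f + f²).
≈ 27.543 × (0.0682 + 0.0047) ≈ 27.543 × 0.0729 ≈ 2.008 mcg/mL.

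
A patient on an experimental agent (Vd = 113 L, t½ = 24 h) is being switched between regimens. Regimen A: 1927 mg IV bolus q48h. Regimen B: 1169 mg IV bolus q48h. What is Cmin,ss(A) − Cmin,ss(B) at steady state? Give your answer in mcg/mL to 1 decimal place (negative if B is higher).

2.2 mcg/mL

Regimen A: f = (1/2)^(48/24) ≈ 0.2500; Cmin,ss = (1927/113)·f/(1−f) ≈ 5.684 mcg/mL.
Regimen B: f = (1/2)^(48/24) ≈ 0.2500; Cmin,ss = (1169/113)·f/(1−f) ≈ 3.448 mcg/mL.
Difference ≈ 5.684 − 3.448 ≈ 2.236 mcg/mL.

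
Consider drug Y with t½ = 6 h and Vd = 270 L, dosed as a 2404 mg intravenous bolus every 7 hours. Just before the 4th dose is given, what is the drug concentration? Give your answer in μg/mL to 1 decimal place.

6.5 μg/mL

f = (1/2)^(τ/t½) = (1/2)^(7/6) ≈ 0.4454.
C₀ = D/Vd = 2404/270 ≈ 8.904 μg/mL.
Before the 4th dose, 3 doses have been given. Superposition: Cmin = C₀·(f + f² + … + f^3).
≈ 8.904 × (0.4454 + 0.1984 + 0.0884) ≈ 8.904 × 0.7322 ≈ 6.520 μg/mL.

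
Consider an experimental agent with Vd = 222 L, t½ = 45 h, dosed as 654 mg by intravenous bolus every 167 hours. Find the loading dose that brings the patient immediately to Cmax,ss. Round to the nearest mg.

f = (1/2)^(167/45) ≈ 0.076356; accumulation ratio R = 1/(1−f) ≈ 1.08267.
Loading dose to hit Cmax,ss on first dose: D_load = D_maint·R ≈ 654 × 1.08267 ≈ 708.07 mg.

708 mg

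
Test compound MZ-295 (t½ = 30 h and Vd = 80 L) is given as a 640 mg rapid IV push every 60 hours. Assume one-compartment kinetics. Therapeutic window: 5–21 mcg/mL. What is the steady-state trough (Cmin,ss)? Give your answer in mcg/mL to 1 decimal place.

2.7 mcg/mL

τ = 60 h = 2 half-lives, so f = (1/2)^2 = 0.25.
At steady state, R = 1/(1 − 0.25) = 4/3.
Single-dose peak C₀ = D/Vd = 640/80 = 8 mcg/mL.
Steady-state peak Cmax,ss = C₀·R = 8 × 4/3 ≈ 10.667 mcg/mL.
Steady-state trough Cmin,ss = Cmax,ss·f ≈ 10.667 × 0.25 ≈ 2.667 mcg/mL.
Trough 2.7 mcg/mL vs MEC 5 mcg/mL: subtherapeutic.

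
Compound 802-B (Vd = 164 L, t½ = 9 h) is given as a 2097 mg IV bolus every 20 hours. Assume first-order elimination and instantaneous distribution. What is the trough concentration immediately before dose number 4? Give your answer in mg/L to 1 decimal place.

f = (1/2)^(τ/t½) = (1/2)^(20/9) ≈ 0.2143.
C₀ = D/Vd = 2097/164 ≈ 12.787 mg/L.
Before the 4th dose, 3 doses have been given. Superposition: Cmin = C₀·(f + f² + … + f^3).
≈ 12.787 × (0.2143 + 0.0459 + 0.0098) ≈ 12.787 × 0.2700 ≈ 3.452 mg/L.

3.5 mg/L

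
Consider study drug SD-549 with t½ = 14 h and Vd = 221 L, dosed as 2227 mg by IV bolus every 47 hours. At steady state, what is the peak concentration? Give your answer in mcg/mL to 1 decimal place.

k = ln2/t½ = ln2/14 ≈ 0.049511 h⁻¹; fraction remaining f = e^(−kτ) = e^(−0.049511×47) ≈ 0.0976.
At steady state, accumulation factor R = 1/(1 − e^(−kτ)) ≈ 1.1082.
Single-dose peak C₀ = D/Vd = 2227/221 ≈ 10.077 mcg/mL.
Steady-state peak Cmax,ss = C₀·R ≈ 10.077 × 1.1082 ≈ 11.167 mcg/mL.

11.2 mcg/mL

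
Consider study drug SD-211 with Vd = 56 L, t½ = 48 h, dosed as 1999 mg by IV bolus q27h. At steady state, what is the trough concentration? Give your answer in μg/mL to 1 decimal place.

τ/t½ = 27/48 ≈ 0.5625, so fraction remaining f = (1/2)^(27/48) ≈ 0.6771.
At steady state, accumulation factor R = 1/(1 − e^(−kτ)) ≈ 3.0969.
Each bolus raises the concentration by D/Vd = 1999/56 ≈ 35.696 μg/mL.
Cmax,ss = C₀/(1 − f) ≈ 35.696/0.3229 ≈ 110.548 μg/mL.
Steady-state trough Cmin,ss = Cmax,ss·f ≈ 110.548 × 0.6771 ≈ 74.852 μg/mL.

74.9 μg/mL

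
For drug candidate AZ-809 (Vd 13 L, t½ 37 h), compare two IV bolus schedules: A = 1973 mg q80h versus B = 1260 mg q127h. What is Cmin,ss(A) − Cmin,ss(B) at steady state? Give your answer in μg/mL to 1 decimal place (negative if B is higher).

33.8 μg/mL

Regimen A: f = (1/2)^(80/37) ≈ 0.2234; Cmin,ss = (1973/13)·f/(1−f) ≈ 43.659 μg/mL.
Regimen B: f = (1/2)^(127/37) ≈ 0.0926; Cmin,ss = (1260/13)·f/(1−f) ≈ 9.891 μg/mL.
Difference ≈ 43.659 − 9.891 ≈ 33.768 μg/mL.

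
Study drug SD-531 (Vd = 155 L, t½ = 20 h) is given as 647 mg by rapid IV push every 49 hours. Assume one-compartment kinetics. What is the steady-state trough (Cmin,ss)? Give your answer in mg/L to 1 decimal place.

τ/t½ = 49/20 ≈ 2.45, so fraction remaining f = (1/2)^(49/20) ≈ 0.1830.
At steady state, accumulation factor R = 1/(1 − e^(−kτ)) ≈ 1.2240.
Each bolus raises the concentration by D/Vd = 647/155 ≈ 4.174 mg/L.
Steady-state peak Cmax,ss = C₀·R ≈ 4.174 × 1.2240 ≈ 5.109 mg/L.
Steady-state trough Cmin,ss = Cmax,ss·f ≈ 5.109 × 0.1830 ≈ 0.935 mg/L.

0.9 mg/L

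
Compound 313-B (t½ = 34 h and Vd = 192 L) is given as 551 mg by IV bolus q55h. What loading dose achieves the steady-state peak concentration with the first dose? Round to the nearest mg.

817 mg

f = (1/2)^(55/34) ≈ 0.325866; accumulation ratio R = 1/(1−f) ≈ 1.48338.
Loading dose to hit Cmax,ss on first dose: D_load = D_maint·R ≈ 551 × 1.48338 ≈ 817.34 mg.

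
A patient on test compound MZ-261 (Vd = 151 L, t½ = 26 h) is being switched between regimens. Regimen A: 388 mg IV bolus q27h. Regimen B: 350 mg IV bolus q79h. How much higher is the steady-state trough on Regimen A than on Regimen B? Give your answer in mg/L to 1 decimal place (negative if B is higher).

2.1 mg/L

Regimen A: f = (1/2)^(27/26) ≈ 0.4868; Cmin,ss = (388/151)·f/(1−f) ≈ 2.437 mg/L.
Regimen B: f = (1/2)^(79/26) ≈ 0.1217; Cmin,ss = (350/151)·f/(1−f) ≈ 0.321 mg/L.
Difference ≈ 2.437 − 0.321 ≈ 2.116 mg/L.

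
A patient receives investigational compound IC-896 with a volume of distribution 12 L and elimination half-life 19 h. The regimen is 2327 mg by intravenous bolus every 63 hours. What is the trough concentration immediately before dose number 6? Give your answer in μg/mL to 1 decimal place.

21.6 μg/mL

f = (1/2)^(τ/t½) = (1/2)^(63/19) ≈ 0.1004.
C₀ = D/Vd = 2327/12 ≈ 193.917 μg/mL.
Before the 6th dose, 5 doses have been given. Superposition: Cmin = C₀·(f + f² + … + f^5).
≈ 193.917 × (0.1004 + 0.0101 + 0.0010 + 0.0001 + 0.0000) ≈ 193.917 × 0.1116 ≈ 21.641 μg/mL.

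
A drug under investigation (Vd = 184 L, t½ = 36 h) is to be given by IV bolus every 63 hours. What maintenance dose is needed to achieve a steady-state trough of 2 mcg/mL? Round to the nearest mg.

τ/t½ = 63/36 ≈ 1.75, so f = (1/2)^(63/36) ≈ 0.297302.
Cmin,ss = (D/Vd)·f/(1−f), so D = Cmin,ss·Vd·(1−f)/f.
D = 2 × 184 × (1−f)/f ≈ 2 × 184 × 2.36358 ≈ 869.80 mg.

870 mg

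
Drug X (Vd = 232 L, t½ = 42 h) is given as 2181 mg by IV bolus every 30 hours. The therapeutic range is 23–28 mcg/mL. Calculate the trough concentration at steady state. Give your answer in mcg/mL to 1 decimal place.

τ/t½ = 30/42 ≈ 0.71429, so fraction remaining f = (1/2)^(30/42) ≈ 0.6095.
At steady state, accumulation factor R = 1/(1 − e^(−kτ)) ≈ 2.5608.
Each bolus raises the concentration by D/Vd = 2181/232 ≈ 9.401 mcg/mL.
Steady-state peak Cmax,ss = C₀·R ≈ 9.401 × 2.5608 ≈ 24.074 mcg/mL.
Steady-state trough Cmin,ss = Cmax,ss·f ≈ 24.074 × 0.6095 ≈ 14.673 mcg/mL.
Trough 14.7 mcg/mL vs MEC 23 mcg/mL: subtherapeutic.

14.7 mcg/mL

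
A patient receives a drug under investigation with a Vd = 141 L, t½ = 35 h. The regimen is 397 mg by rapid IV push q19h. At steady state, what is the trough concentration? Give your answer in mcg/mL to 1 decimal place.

6.2 mcg/mL

k = ln2/t½ = ln2/35 ≈ 0.019804 h⁻¹; fraction remaining f = e^(−kτ) = e^(−0.019804×19) ≈ 0.6864.
Single-dose peak C₀ = D/Vd = 397/141 ≈ 2.816 mcg/mL.
Steady-state trough Cmin,ss = C₀·f/(1−f) ≈ 2.816 × 0.6864/0.3136 ≈ 6.164 mcg/mL.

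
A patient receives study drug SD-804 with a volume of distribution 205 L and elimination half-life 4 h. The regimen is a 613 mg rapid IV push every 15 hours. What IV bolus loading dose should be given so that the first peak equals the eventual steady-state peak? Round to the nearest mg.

662 mg

f = (1/2)^(15/4) ≈ 0.074325; accumulation ratio R = 1/(1−f) ≈ 1.08029.
Loading dose to hit Cmax,ss on first dose: D_load = D_maint·R ≈ 613 × 1.08029 ≈ 662.22 mg.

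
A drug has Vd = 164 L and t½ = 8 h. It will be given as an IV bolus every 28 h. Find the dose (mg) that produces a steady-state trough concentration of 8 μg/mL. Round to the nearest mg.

τ/t½ = 28/8 ≈ 3.5, so f = (1/2)^(28/8) ≈ 0.088388.
Cmin,ss = (D/Vd)·f/(1−f), so D = Cmin,ss·Vd·(1−f)/f.
D = 8 × 164 × (1−f)/f ≈ 8 × 164 × 10.31375 ≈ 13531.64 mg.

13532 mg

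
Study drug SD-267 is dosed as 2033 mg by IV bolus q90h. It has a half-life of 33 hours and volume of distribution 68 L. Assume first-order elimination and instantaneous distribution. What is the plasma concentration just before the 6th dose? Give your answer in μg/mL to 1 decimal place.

5.3 μg/mL

f = (1/2)^(τ/t½) = (1/2)^(90/33) ≈ 0.1510.
C₀ = D/Vd = 2033/68 ≈ 29.897 μg/mL.
Before the 6th dose, 5 doses have been given. Superposition: Cmin = C₀·(f + f² + … + f^5).
≈ 29.897 × (0.1510 + 0.0228 + 0.0034 + 0.0005 + 0.0001) ≈ 29.897 × 0.1778 ≈ 5.316 μg/mL.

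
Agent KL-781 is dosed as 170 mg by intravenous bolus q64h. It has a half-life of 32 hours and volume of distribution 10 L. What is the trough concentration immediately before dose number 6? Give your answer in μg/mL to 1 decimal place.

f = (1/2)^(τ/t½) = (1/2)^(64/32) ≈ 0.2500.
C₀ = D/Vd = 170/10 ≈ 17.000 μg/mL.
Before the 6th dose, 5 doses have been given. Superposition: Cmin = C₀·(f + f² + … + f^5).
≈ 17.000 × (0.2500 + 0.0625 + 0.0156 + 0.0039 + 0.0010) ≈ 17.000 × 0.3330 ≈ 5.661 μg/mL.

5.7 μg/mL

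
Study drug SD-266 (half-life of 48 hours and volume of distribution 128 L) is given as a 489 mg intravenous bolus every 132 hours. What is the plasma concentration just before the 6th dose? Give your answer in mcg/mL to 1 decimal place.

f = (1/2)^(τ/t½) = (1/2)^(132/48) ≈ 0.1487.
C₀ = D/Vd = 489/128 ≈ 3.820 mcg/mL.
Before the 6th dose, 5 doses have been given. Superposition: Cmin = C₀·(f + f² + … + f^5).
≈ 3.820 × (0.1487 + 0.0221 + 0.0033 + 0.0005 + 0.0001) ≈ 3.820 × 0.1747 ≈ 0.667 mcg/mL.

0.7 mcg/mL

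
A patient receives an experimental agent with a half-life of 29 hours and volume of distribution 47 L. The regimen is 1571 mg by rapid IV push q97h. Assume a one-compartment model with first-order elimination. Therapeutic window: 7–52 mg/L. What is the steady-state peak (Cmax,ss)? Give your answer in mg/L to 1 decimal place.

37.1 mg/L

Over one 97-h interval, 97/29 ≈ 3.3448 half-lives elapse, leaving f ≈ 0.0984 of each dose.
At steady state, accumulation factor R = 1/(1 − e^(−kτ)) ≈ 1.1091.
Each bolus raises the concentration by D/Vd = 1571/47 ≈ 33.426 mg/L.
Steady-state peak Cmax,ss = C₀·R ≈ 33.426 × 1.1091 ≈ 37.073 mg/L.
Peak 37.1 mg/L vs MTC 52 mg/L: below toxic threshold.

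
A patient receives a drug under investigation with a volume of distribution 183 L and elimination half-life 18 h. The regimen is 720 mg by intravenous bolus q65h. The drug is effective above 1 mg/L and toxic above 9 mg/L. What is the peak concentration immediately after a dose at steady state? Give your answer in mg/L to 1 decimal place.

k = ln2/t½ = ln2/18 ≈ 0.038508 h⁻¹; fraction remaining f = e^(−kτ) = e^(−0.038508×65) ≈ 0.0818.
At steady state, accumulation factor R = 1/(1 − e^(−kτ)) ≈ 1.0891.
Single-dose peak C₀ = D/Vd = 720/183 ≈ 3.934 mg/L.
Cmax,ss = C₀/(1 − f) ≈ 3.934/0.9182 ≈ 4.284 mg/L.
Peak 4.3 mg/L vs MTC 9 mg/L: below toxic threshold.

4.3 mg/L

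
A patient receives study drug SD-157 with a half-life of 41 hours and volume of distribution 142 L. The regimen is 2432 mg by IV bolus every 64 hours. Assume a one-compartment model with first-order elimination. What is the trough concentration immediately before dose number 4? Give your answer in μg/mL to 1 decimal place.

8.4 μg/mL

f = (1/2)^(τ/t½) = (1/2)^(64/41) ≈ 0.3389.
C₀ = D/Vd = 2432/142 ≈ 17.127 μg/mL.
Before the 4th dose, 3 doses have been given. Superposition: Cmin = C₀·(f + f² + … + f^3).
≈ 17.127 × (0.3389 + 0.1149 + 0.0389) ≈ 17.127 × 0.4927 ≈ 8.438 μg/mL.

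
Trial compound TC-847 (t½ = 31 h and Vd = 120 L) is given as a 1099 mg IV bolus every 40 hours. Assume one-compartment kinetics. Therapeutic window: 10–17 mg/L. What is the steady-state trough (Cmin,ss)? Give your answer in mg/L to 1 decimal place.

6.3 mg/L

k = ln2/t½ = ln2/31 ≈ 0.022360 h⁻¹; fraction remaining f = e^(−kτ) = e^(−0.022360×40) ≈ 0.4089.
Accumulation ratio R = 1/(1 − f) ≈ 1/0.5911 ≈ 1.6918.
Each bolus raises the concentration by D/Vd = 1099/120 ≈ 9.158 mg/L.
Cmax,ss = C₀/(1 − f) ≈ 9.158/0.5911 ≈ 15.493 mg/L.
One interval later, Cmin,ss = Cmax,ss·e^(−kτ) ≈ 15.493 × 0.4089 ≈ 6.335 mg/L.
Trough 6.3 mg/L vs MEC 10 mg/L: subtherapeutic.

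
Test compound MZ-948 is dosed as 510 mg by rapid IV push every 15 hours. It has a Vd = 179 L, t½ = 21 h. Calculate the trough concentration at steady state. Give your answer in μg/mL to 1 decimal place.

4.4 μg/mL

Over one 15-h interval, 15/21 ≈ 0.71429 half-lives elapse, leaving f ≈ 0.6095 of each dose.
Single-dose peak C₀ = D/Vd = 510/179 ≈ 2.849 μg/mL.
Steady-state trough Cmin,ss = C₀·f/(1−f) ≈ 2.849 × 0.6095/0.3905 ≈ 4.447 μg/mL.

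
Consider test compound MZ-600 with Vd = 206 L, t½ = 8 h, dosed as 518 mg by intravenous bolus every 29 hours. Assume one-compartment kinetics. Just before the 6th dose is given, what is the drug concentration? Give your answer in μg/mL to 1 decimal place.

0.2 μg/mL

f = (1/2)^(τ/t½) = (1/2)^(29/8) ≈ 0.0811.
C₀ = D/Vd = 518/206 ≈ 2.515 μg/mL.
Before the 6th dose, 5 doses have been given. Superposition: Cmin = C₀·(f + f² + … + f^5).
≈ 2.515 × (0.0811 + 0.0066 + 0.0005 + 0.0000 + 0.0000) ≈ 2.515 × 0.0882 ≈ 0.222 μg/mL.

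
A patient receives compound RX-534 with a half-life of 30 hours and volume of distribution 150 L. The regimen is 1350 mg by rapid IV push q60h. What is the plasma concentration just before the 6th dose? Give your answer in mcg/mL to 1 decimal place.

3.0 mcg/mL

f = (1/2)^(τ/t½) = (1/2)^(60/30) ≈ 0.2500.
C₀ = D/Vd = 1350/150 ≈ 9.000 mcg/mL.
Before the 6th dose, 5 doses have been given. Superposition: Cmin = C₀·(f + f² + … + f^5).
≈ 9.000 × (0.2500 + 0.0625 + 0.0156 + 0.0039 + 0.0010) ≈ 9.000 × 0.3330 ≈ 2.997 mcg/mL.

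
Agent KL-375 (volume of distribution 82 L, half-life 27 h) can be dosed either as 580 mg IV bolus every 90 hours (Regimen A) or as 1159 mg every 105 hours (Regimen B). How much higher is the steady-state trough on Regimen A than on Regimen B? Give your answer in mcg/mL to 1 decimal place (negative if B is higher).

-0.2 mcg/mL

Regimen A: f = (1/2)^(90/27) ≈ 0.0992; Cmin,ss = (580/82)·f/(1−f) ≈ 0.779 mcg/mL.
Regimen B: f = (1/2)^(105/27) ≈ 0.0675; Cmin,ss = (1159/82)·f/(1−f) ≈ 1.023 mcg/mL.
Difference ≈ 0.779 − 1.023 ≈ -0.244 mcg/mL.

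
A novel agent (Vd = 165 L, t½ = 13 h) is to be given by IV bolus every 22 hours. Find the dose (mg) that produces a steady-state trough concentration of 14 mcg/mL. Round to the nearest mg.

5155 mg

τ/t½ = 22/13 ≈ 1.6923, so f = (1/2)^(22/13) ≈ 0.309432.
Cmin,ss = (D/Vd)·f/(1−f), so D = Cmin,ss·Vd·(1−f)/f.
D = 14 × 165 × (1−f)/f ≈ 14 × 165 × 2.23173 ≈ 5155.30 mg.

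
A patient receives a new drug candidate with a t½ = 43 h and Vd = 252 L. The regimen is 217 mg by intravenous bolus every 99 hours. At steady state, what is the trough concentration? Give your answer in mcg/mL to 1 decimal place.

Over one 99-h interval, 99/43 ≈ 2.3023 half-lives elapse, leaving f ≈ 0.2027 of each dose.
At steady state, accumulation factor R = 1/(1 − e^(−kτ)) ≈ 1.2542.
Single-dose peak C₀ = D/Vd = 217/252 ≈ 0.861 mcg/mL.
Steady-state peak Cmax,ss = C₀·R ≈ 0.861 × 1.2542 ≈ 1.080 mcg/mL.
One interval later, Cmin,ss = Cmax,ss·e^(−kτ) ≈ 1.080 × 0.2027 ≈ 0.219 mcg/mL.

0.2 mcg/mL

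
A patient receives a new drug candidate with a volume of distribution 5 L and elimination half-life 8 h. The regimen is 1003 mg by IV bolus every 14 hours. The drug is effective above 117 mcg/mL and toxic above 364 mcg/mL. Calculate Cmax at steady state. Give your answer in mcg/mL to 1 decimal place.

285.5 mcg/mL

τ/t½ = 14/8 ≈ 1.75, so fraction remaining f = (1/2)^(14/8) ≈ 0.2973.
Accumulation ratio R = 1/(1 − f) ≈ 1/0.7027 ≈ 1.4231.
Single-dose peak C₀ = D/Vd = 1003/5 ≈ 200.600 mcg/mL.
Steady-state peak Cmax,ss = C₀·R ≈ 200.600 × 1.4231 ≈ 285.474 mcg/mL.
Peak 285.5 mcg/mL vs MTC 364 mcg/mL: below toxic threshold.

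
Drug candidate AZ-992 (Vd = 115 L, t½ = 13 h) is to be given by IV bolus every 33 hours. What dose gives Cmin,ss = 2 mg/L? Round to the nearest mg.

1106 mg

τ/t½ = 33/13 ≈ 2.5385, so f = (1/2)^(33/13) ≈ 0.172126.
Cmin,ss = (D/Vd)·f/(1−f), so D = Cmin,ss·Vd·(1−f)/f.
D = 2 × 115 × (1−f)/f ≈ 2 × 115 × 4.80970 ≈ 1106.23 mg.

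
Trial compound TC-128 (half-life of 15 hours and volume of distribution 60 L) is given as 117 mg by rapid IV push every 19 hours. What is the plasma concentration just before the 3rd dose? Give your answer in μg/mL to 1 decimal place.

f = (1/2)^(τ/t½) = (1/2)^(19/15) ≈ 0.4156.
C₀ = D/Vd = 117/60 ≈ 1.950 μg/mL.
Before the 3rd dose, 2 doses have been given. Superposition: Cmin = C₀·(f + f²).
≈ 1.950 × (0.4156 + 0.1727) ≈ 1.950 × 0.5883 ≈ 1.147 μg/mL.

1.1 μg/mL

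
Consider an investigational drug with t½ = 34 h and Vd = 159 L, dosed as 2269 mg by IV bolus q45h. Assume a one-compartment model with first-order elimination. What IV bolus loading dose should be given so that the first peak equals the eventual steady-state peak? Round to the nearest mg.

f = (1/2)^(45/34) ≈ 0.399556; accumulation ratio R = 1/(1−f) ≈ 1.66543.
Loading dose to hit Cmax,ss on first dose: D_load = D_maint·R ≈ 2269 × 1.66543 ≈ 3778.86 mg.

3779 mg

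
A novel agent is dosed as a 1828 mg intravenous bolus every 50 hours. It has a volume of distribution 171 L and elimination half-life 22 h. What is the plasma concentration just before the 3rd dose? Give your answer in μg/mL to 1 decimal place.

2.7 μg/mL

f = (1/2)^(τ/t½) = (1/2)^(50/22) ≈ 0.2069.
C₀ = D/Vd = 1828/171 ≈ 10.690 μg/mL.
Before the 3rd dose, 2 doses have been given. Superposition: Cmin = C₀·(f + f²).
≈ 10.690 × (0.2069 + 0.0428) ≈ 10.690 × 0.2497 ≈ 2.669 μg/mL.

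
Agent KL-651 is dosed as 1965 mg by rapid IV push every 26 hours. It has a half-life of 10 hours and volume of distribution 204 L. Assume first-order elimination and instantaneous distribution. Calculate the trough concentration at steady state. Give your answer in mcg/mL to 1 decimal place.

1.9 mcg/mL

k = ln2/t½ = ln2/10 ≈ 0.069315 h⁻¹; fraction remaining f = e^(−kτ) = e^(−0.069315×26) ≈ 0.1649.
At steady state, accumulation factor R = 1/(1 − e^(−kτ)) ≈ 1.1975.
Single-dose peak C₀ = D/Vd = 1965/204 ≈ 9.632 mcg/mL.
Cmax,ss = C₀/(1 − f) ≈ 9.632/0.8351 ≈ 11.534 mcg/mL.
One interval later, Cmin,ss = Cmax,ss·e^(−kτ) ≈ 11.534 × 0.1649 ≈ 1.902 mcg/mL.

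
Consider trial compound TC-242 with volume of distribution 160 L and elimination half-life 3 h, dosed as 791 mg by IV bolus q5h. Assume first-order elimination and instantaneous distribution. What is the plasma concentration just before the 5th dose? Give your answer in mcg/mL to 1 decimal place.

2.3 mcg/mL

f = (1/2)^(τ/t½) = (1/2)^(5/3) ≈ 0.3150.
C₀ = D/Vd = 791/160 ≈ 4.944 mcg/mL.
Before the 5th dose, 4 doses have been given. Superposition: Cmin = C₀·(f + f² + … + f^4).
≈ 4.944 × (0.3150 + 0.0992 + 0.0313 + 0.0098) ≈ 4.944 × 0.4553 ≈ 2.251 mcg/mL.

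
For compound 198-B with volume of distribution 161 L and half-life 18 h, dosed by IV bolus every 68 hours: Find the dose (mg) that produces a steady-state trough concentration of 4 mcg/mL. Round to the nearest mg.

τ/t½ = 68/18 ≈ 3.7778, so f = (1/2)^(68/18) ≈ 0.072908.
Cmin,ss = (D/Vd)·f/(1−f), so D = Cmin,ss·Vd·(1−f)/f.
D = 4 × 161 × (1−f)/f ≈ 4 × 161 × 12.71592 ≈ 8189.05 mg.

8189 mg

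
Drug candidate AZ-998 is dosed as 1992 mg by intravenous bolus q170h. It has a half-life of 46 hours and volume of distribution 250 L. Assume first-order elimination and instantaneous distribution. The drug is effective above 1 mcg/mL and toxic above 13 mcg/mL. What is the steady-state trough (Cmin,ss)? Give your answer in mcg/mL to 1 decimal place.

k = ln2/t½ = ln2/46 ≈ 0.015068 h⁻¹; fraction remaining f = e^(−kτ) = e^(−0.015068×170) ≈ 0.0772.
At steady state, accumulation factor R = 1/(1 − e^(−kτ)) ≈ 1.0837.
Single-dose peak C₀ = D/Vd = 1992/250 ≈ 7.968 mcg/mL.
Cmax,ss = C₀/(1 − f) ≈ 7.968/0.9228 ≈ 8.635 mcg/mL.
One interval later, Cmin,ss = Cmax,ss·e^(−kτ) ≈ 8.635 × 0.0772 ≈ 0.667 mcg/mL.
Trough 0.7 mcg/mL vs MEC 1 mcg/mL: subtherapeutic.

0.7 mcg/mL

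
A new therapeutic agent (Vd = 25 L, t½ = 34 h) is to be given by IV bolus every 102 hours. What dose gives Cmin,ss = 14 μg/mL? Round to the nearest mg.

2450 mg

τ/t½ = 102/34 ≈ 3, so f = (1/2)^(102/34) ≈ 0.125000.
Cmin,ss = (D/Vd)·f/(1−f), so D = Cmin,ss·Vd·(1−f)/f.
D = 14 × 25 × (1−f)/f ≈ 14 × 25 × 7.00000 ≈ 2450.00 mg.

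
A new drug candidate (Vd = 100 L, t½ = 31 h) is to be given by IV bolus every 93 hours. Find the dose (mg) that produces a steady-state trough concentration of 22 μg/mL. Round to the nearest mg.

τ/t½ = 93/31 ≈ 3, so f = (1/2)^(93/31) ≈ 0.125000.
Cmin,ss = (D/Vd)·f/(1−f), so D = Cmin,ss·Vd·(1−f)/f.
D = 22 × 100 × (1−f)/f ≈ 22 × 100 × 7.00000 ≈ 15400.00 mg.

15400 mg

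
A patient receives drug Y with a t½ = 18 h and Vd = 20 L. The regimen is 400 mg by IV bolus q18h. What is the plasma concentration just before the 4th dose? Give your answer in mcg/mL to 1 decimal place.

17.5 mcg/mL

f = (1/2)^(τ/t½) = (1/2)^(18/18) ≈ 0.5000.
C₀ = D/Vd = 400/20 ≈ 20.000 mcg/mL.
Before the 4th dose, 3 doses have been given. Superposition: Cmin = C₀·(f + f² + … + f^3).
≈ 20.000 × (0.5000 + 0.2500 + 0.1250) ≈ 20.000 × 0.8750 ≈ 17.500 mcg/mL.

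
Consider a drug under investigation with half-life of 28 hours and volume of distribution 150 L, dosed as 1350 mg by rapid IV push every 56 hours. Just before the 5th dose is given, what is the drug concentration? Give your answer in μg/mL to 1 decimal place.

f = (1/2)^(τ/t½) = (1/2)^(56/28) ≈ 0.2500.
C₀ = D/Vd = 1350/150 ≈ 9.000 μg/mL.
Before the 5th dose, 4 doses have been given. Superposition: Cmin = C₀·(f + f² + … + f^4).
≈ 9.000 × (0.2500 + 0.0625 + 0.0156 + 0.0039) ≈ 9.000 × 0.3320 ≈ 2.988 μg/mL.

3.0 μg/mL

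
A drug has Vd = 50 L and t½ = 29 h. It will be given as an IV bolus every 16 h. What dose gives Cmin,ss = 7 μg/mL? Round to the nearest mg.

163 mg

τ/t½ = 16/29 ≈ 0.55172, so f = (1/2)^(16/29) ≈ 0.682204.
Cmin,ss = (D/Vd)·f/(1−f), so D = Cmin,ss·Vd·(1−f)/f.
D = 7 × 50 × (1−f)/f ≈ 7 × 50 × 0.46584 ≈ 163.04 mg.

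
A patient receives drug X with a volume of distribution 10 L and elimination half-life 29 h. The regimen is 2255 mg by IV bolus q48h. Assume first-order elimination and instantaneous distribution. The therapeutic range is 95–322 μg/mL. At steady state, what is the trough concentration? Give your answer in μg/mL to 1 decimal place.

104.9 μg/mL

k = ln2/t½ = ln2/29 ≈ 0.023902 h⁻¹; fraction remaining f = e^(−kτ) = e^(−0.023902×48) ≈ 0.3175.
Accumulation ratio R = 1/(1 − f) ≈ 1/0.6825 ≈ 1.4652.
Single-dose peak C₀ = D/Vd = 2255/10 ≈ 225.500 μg/mL.
Steady-state peak Cmax,ss = C₀·R ≈ 225.500 × 1.4652 ≈ 330.403 μg/mL.
One interval later, Cmin,ss = Cmax,ss·e^(−kτ) ≈ 330.403 × 0.3175 ≈ 104.903 μg/mL.
Trough 104.9 μg/mL vs MEC 95 μg/mL: adequate.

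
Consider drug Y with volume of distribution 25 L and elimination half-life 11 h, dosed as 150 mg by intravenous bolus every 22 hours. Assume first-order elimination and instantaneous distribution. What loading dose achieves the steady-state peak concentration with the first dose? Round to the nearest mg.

200 mg

f = (1/2)^(22/11) ≈ 0.250000; accumulation ratio R = 1/(1−f) ≈ 1.33333.
Loading dose to hit Cmax,ss on first dose: D_load = D_maint·R ≈ 150 × 1.33333 ≈ 200.00 mg.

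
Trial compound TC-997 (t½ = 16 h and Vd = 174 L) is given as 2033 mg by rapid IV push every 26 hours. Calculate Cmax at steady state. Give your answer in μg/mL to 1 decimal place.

τ/t½ = 26/16 ≈ 1.625, so fraction remaining f = (1/2)^(26/16) ≈ 0.3242.
Accumulation ratio R = 1/(1 − f) ≈ 1/0.6758 ≈ 1.4797.
Each bolus raises the concentration by D/Vd = 2033/174 ≈ 11.684 μg/mL.
Steady-state peak Cmax,ss = C₀·R ≈ 11.684 × 1.4797 ≈ 17.289 μg/mL.

17.3 μg/mL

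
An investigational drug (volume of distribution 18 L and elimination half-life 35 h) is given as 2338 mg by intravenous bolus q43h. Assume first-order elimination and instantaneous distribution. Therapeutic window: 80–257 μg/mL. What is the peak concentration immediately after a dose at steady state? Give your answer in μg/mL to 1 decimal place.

226.6 μg/mL

Over one 43-h interval, 43/35 ≈ 1.2286 half-lives elapse, leaving f ≈ 0.4267 of each dose.
Accumulation ratio R = 1/(1 − f) ≈ 1/0.5733 ≈ 1.7443.
Each bolus raises the concentration by D/Vd = 2338/18 ≈ 129.889 μg/mL.
Steady-state peak Cmax,ss = C₀·R ≈ 129.889 × 1.7443 ≈ 226.565 μg/mL.
Peak 226.6 μg/mL vs MTC 257 μg/mL: below toxic threshold.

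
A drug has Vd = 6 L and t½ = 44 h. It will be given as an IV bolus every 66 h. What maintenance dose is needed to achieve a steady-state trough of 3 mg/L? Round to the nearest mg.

τ/t½ = 66/44 ≈ 1.5, so f = (1/2)^(66/44) ≈ 0.353553.
Cmin,ss = (D/Vd)·f/(1−f), so D = Cmin,ss·Vd·(1−f)/f.
D = 3 × 6 × (1−f)/f ≈ 3 × 6 × 1.82843 ≈ 32.91 mg.

33 mg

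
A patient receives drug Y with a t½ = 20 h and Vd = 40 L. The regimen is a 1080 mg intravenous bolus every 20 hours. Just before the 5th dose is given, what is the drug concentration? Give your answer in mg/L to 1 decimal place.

25.3 mg/L

f = (1/2)^(τ/t½) = (1/2)^(20/20) ≈ 0.5000.
C₀ = D/Vd = 1080/40 ≈ 27.000 mg/L.
Before the 5th dose, 4 doses have been given. Superposition: Cmin = C₀·(f + f² + … + f^4).
≈ 27.000 × (0.5000 + 0.2500 + 0.1250 + 0.0625) ≈ 27.000 × 0.9375 ≈ 25.312 mg/L.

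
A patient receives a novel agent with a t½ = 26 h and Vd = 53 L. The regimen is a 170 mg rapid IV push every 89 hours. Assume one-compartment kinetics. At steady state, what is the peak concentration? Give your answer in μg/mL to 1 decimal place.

Over one 89-h interval, 89/26 ≈ 3.4231 half-lives elapse, leaving f ≈ 0.0932 of each dose.
At steady state, accumulation factor R = 1/(1 − e^(−kτ)) ≈ 1.1028.
Each bolus raises the concentration by D/Vd = 170/53 ≈ 3.208 μg/mL.
Steady-state peak Cmax,ss = C₀·R ≈ 3.208 × 1.1028 ≈ 3.538 μg/mL.

3.5 μg/mL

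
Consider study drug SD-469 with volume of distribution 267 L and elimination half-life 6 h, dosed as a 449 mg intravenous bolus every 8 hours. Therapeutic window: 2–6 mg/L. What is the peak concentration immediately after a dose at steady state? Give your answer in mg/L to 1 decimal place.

τ/t½ = 8/6 ≈ 1.3333, so fraction remaining f = (1/2)^(8/6) ≈ 0.3969.
At steady state, accumulation factor R = 1/(1 − e^(−kτ)) ≈ 1.6581.
Each bolus raises the concentration by D/Vd = 449/267 ≈ 1.682 mg/L.
Steady-state peak Cmax,ss = C₀·R ≈ 1.682 × 1.6581 ≈ 2.789 mg/L.
Peak 2.8 mg/L vs MTC 6 mg/L: below toxic threshold.

2.8 mg/L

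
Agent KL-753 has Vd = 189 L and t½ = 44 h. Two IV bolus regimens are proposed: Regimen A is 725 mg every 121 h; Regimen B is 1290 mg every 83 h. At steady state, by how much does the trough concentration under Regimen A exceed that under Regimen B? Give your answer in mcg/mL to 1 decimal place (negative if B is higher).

-1.9 mcg/mL

Regimen A: f = (1/2)^(121/44) ≈ 0.1487; Cmin,ss = (725/189)·f/(1−f) ≈ 0.670 mcg/mL.
Regimen B: f = (1/2)^(83/44) ≈ 0.2705; Cmin,ss = (1290/189)·f/(1−f) ≈ 2.531 mcg/mL.
Difference ≈ 0.670 − 2.531 ≈ -1.861 mcg/mL.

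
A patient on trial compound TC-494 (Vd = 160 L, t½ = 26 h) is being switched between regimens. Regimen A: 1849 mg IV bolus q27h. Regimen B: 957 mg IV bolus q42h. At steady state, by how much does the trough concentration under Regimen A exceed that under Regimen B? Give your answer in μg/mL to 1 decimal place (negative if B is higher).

8.1 μg/mL

Regimen A: f = (1/2)^(27/26) ≈ 0.4868; Cmin,ss = (1849/160)·f/(1−f) ≈ 10.962 μg/mL.
Regimen B: f = (1/2)^(42/26) ≈ 0.3264; Cmin,ss = (957/160)·f/(1−f) ≈ 2.898 μg/mL.
Difference ≈ 10.962 − 2.898 ≈ 8.064 μg/mL.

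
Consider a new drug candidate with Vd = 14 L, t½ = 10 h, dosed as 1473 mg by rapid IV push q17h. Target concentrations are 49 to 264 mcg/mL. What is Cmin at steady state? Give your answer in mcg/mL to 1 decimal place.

46.8 mcg/mL

τ/t½ = 17/10 ≈ 1.7, so fraction remaining f = (1/2)^(17/10) ≈ 0.3078.
Accumulation ratio R = 1/(1 − f) ≈ 1/0.6922 ≈ 1.4447.
Single-dose peak C₀ = D/Vd = 1473/14 ≈ 105.214 mcg/mL.
Cmax,ss = C₀/(1 − f) ≈ 105.214/0.6922 ≈ 151.999 mcg/mL.
Steady-state trough Cmin,ss = Cmax,ss·f ≈ 151.999 × 0.3078 ≈ 46.785 mcg/mL.
Trough 46.8 mcg/mL vs MEC 49 mcg/mL: subtherapeutic.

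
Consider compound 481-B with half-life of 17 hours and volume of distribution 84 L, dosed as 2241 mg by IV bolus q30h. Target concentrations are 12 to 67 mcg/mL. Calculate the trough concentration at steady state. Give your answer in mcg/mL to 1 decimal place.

Over one 30-h interval, 30/17 ≈ 1.7647 half-lives elapse, leaving f ≈ 0.2943 of each dose.
Accumulation ratio R = 1/(1 − f) ≈ 1/0.7057 ≈ 1.4170.
Each bolus raises the concentration by D/Vd = 2241/84 ≈ 26.679 mcg/mL.
Cmax,ss = C₀/(1 − f) ≈ 26.679/0.7057 ≈ 37.805 mcg/mL.
Steady-state trough Cmin,ss = Cmax,ss·f ≈ 37.805 × 0.2943 ≈ 11.126 mcg/mL.
Trough 11.1 mcg/mL vs MEC 12 mcg/mL: subtherapeutic.

11.1 mcg/mL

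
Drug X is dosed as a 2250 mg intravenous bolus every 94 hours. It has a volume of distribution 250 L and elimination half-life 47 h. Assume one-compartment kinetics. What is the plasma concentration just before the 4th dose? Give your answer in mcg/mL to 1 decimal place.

3.0 mcg/mL

f = (1/2)^(τ/t½) = (1/2)^(94/47) ≈ 0.2500.
C₀ = D/Vd = 2250/250 ≈ 9.000 mcg/mL.
Before the 4th dose, 3 doses have been given. Superposition: Cmin = C₀·(f + f² + … + f^3).
≈ 9.000 × (0.2500 + 0.0625 + 0.0156) ≈ 9.000 × 0.3281 ≈ 2.953 mcg/mL.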